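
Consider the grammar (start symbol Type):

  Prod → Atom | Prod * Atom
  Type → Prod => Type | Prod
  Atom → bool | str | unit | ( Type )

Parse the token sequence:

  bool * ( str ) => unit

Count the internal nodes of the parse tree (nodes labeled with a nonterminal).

11

[Type [Prod [Prod [Atom bool]] * [Atom ( [Type [Prod [Atom str]]] )]] => [Type [Prod [Atom unit]]]]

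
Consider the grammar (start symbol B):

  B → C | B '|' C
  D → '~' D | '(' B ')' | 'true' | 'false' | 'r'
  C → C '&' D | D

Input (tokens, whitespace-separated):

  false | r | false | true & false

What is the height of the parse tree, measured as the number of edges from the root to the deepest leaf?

6

[B [B [B [B [C [D false]]] | [C [D r]]] | [C [D false]]] | [C [C [D true]] & [D false]]]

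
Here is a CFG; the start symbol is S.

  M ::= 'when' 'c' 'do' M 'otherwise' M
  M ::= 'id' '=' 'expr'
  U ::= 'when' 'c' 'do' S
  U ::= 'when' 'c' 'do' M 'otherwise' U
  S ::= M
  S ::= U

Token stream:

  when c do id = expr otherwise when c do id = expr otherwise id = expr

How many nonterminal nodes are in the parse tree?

[S [M when c do [M id = expr] otherwise [M when c do [M id = expr] otherwise [M id = expr]]]]

6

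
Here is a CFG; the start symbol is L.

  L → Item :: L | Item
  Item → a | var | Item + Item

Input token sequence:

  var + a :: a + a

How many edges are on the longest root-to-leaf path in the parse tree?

4

[L [Item [Item var] + [Item a]] :: [L [Item [Item a] + [Item a]]]]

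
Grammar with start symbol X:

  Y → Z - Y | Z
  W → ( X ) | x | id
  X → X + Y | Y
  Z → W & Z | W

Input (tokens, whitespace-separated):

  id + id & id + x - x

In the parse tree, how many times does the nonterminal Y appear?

4

[X [X [X [Y [Z [W id]]]] + [Y [Z [W id] & [Z [W id]]]]] + [Y [Z [W x]] - [Y [Z [W x]]]]]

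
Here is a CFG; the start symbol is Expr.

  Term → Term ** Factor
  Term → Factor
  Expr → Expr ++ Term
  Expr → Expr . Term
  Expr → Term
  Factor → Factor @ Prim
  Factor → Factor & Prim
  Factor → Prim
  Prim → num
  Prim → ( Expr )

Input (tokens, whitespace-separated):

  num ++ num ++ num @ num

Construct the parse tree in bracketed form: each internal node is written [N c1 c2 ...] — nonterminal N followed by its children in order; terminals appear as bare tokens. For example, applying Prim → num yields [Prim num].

Expr
Expr ++ Term
Expr ++ Term ++ Term
Term ++ Term ++ Term
Factor ++ Term ++ Term
Prim ++ Term ++ Term
num ++ Term ++ Term
num ++ Factor ++ Term
num ++ Prim ++ Term
num ++ num ++ Term
num ++ num ++ Factor
num ++ num ++ Factor @ Prim
num ++ num ++ Prim @ Prim
num ++ num ++ num @ Prim
num ++ num ++ num @ num

[Expr [Expr [Expr [Term [Factor [Prim num]]]] ++ [Term [Factor [Prim num]]]] ++ [Term [Factor [Factor [Prim num]] @ [Prim num]]]]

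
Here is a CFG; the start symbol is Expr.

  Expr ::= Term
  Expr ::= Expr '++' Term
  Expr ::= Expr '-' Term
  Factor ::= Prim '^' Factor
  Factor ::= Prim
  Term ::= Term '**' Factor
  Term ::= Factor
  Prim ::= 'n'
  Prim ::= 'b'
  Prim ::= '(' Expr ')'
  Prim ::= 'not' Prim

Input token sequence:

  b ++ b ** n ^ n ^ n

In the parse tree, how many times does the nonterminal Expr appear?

[Expr [Expr [Term [Factor [Prim b]]]] ++ [Term [Term [Factor [Prim b]]] ** [Factor [Prim n] ^ [Factor [Prim n] ^ [Factor [Prim n]]]]]]

2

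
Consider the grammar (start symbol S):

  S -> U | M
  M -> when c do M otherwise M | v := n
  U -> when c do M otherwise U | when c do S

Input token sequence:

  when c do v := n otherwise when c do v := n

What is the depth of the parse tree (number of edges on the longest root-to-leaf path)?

[S [U when c do [M v := n] otherwise [U when c do [S [M v := n]]]]]

5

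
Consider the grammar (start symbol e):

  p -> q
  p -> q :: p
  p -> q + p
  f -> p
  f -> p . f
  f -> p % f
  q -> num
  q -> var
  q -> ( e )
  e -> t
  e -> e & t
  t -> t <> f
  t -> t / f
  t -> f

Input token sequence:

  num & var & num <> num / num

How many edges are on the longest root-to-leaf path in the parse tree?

7

[e [e [e [t [f [p [q num]]]]] & [t [f [p [q var]]]]] & [t [t [t [f [p [q num]]]] <> [f [p [q num]]]] / [f [p [q num]]]]]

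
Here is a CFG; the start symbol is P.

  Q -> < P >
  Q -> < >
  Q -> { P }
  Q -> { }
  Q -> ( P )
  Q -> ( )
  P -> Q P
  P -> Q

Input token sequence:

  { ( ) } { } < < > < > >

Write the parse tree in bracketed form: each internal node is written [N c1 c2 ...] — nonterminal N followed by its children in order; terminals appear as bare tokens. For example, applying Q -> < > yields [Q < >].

P
Q P
{ P } P
{ Q } P
{ ( ) } P
{ ( ) } Q P
{ ( ) } { } P
{ ( ) } { } Q
{ ( ) } { } < P >
{ ( ) } { } < Q P >
{ ( ) } { } < < > P >
{ ( ) } { } < < > Q >
{ ( ) } { } < < > < > >

[P [Q { [P [Q ( )]] }] [P [Q { }] [P [Q < [P [Q < >] [P [Q < >]]] >]]]]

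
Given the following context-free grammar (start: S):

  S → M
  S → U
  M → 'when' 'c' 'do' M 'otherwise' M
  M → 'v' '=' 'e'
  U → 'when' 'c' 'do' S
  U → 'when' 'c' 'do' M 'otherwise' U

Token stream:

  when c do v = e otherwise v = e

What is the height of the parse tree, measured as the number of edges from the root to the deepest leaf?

[S [M when c do [M v = e] otherwise [M v = e]]]

3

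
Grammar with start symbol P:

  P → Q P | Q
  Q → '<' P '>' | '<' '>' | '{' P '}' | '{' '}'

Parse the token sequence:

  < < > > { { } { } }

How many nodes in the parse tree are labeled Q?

5

[P [Q < [P [Q < >]] >] [P [Q { [P [Q { }] [P [Q { }]]] }]]]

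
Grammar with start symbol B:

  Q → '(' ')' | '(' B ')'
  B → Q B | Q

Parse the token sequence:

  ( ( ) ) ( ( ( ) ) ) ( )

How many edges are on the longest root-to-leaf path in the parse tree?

7

[B [Q ( [B [Q ( )]] )] [B [Q ( [B [Q ( [B [Q ( )]] )]] )] [B [Q ( )]]]]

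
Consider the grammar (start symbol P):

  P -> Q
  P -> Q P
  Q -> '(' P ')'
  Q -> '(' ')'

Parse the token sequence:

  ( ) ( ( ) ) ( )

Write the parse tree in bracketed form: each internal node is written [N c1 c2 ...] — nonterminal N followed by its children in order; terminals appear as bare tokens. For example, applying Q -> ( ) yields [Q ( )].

P
Q P
( ) P
( ) Q P
( ) ( P ) P
( ) ( Q ) P
( ) ( ( ) ) P
( ) ( ( ) ) Q
( ) ( ( ) ) ( )

[P [Q ( )] [P [Q ( [P [Q ( )]] )] [P [Q ( )]]]]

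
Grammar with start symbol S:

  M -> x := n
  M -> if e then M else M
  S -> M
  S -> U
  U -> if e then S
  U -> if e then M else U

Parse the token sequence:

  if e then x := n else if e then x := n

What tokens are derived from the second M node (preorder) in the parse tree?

[S [U if e then [M x := n] else [U if e then [S [M x := n]]]]]

x := n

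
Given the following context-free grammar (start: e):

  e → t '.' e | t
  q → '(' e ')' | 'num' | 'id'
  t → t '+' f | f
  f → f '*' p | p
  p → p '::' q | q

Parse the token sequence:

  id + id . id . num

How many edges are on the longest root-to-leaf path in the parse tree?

[e [t [t [f [p [q id]]]] + [f [p [q id]]]] . [e [t [f [p [q id]]]] . [e [t [f [p [q num]]]]]]]

7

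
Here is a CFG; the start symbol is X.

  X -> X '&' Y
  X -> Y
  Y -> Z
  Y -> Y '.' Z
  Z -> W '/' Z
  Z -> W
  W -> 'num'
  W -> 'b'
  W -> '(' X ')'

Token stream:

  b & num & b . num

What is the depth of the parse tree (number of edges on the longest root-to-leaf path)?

[X [X [X [Y [Z [W b]]]] & [Y [Z [W num]]]] & [Y [Y [Z [W b]]] . [Z [W num]]]]

6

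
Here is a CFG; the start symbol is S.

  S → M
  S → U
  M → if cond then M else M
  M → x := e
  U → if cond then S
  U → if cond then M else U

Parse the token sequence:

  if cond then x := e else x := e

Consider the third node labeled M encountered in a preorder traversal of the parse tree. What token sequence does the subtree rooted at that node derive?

[S [M if cond then [M x := e] else [M x := e]]]

x := e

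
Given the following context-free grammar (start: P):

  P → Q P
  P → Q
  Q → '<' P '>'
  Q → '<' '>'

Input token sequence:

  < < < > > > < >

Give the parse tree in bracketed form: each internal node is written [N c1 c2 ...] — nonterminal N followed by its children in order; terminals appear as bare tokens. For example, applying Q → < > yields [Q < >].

[P [Q < [P [Q < [P [Q < >]] >]] >] [P [Q < >]]]

P
Q P
< P > P
< Q > P
< < P > > P
< < Q > > P
< < < > > > P
< < < > > > Q
< < < > > > < >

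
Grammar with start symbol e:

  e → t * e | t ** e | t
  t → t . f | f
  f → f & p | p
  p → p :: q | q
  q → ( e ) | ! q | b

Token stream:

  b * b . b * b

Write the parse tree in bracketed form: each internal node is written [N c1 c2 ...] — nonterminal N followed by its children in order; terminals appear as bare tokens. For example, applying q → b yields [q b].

e
t * e
f * e
p * e
q * e
b * e
b * t * e
b * t . f * e
b * f . f * e
b * p . f * e
b * q . f * e
b * b . f * e
b * b . p * e
b * b . q * e
b * b . b * e
b * b . b * t
b * b . b * f
b * b . b * p
b * b . b * q
b * b . b * b

[e [t [f [p [q b]]]] * [e [t [t [f [p [q b]]]] . [f [p [q b]]]] * [e [t [f [p [q b]]]]]]]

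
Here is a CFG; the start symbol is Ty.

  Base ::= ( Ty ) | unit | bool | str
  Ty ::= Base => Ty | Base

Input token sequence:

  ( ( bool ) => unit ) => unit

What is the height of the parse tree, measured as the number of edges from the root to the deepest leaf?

[Ty [Base ( [Ty [Base ( [Ty [Base bool]] )] => [Ty [Base unit]]] )] => [Ty [Base unit]]]

6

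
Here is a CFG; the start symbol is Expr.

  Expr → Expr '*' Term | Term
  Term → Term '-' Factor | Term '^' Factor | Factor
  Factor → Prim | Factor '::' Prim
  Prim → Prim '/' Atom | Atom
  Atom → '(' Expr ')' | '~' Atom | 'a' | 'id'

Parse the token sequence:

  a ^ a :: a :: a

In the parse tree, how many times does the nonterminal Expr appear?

[Expr [Term [Term [Factor [Prim [Atom a]]]] ^ [Factor [Factor [Factor [Prim [Atom a]]] :: [Prim [Atom a]]] :: [Prim [Atom a]]]]]

1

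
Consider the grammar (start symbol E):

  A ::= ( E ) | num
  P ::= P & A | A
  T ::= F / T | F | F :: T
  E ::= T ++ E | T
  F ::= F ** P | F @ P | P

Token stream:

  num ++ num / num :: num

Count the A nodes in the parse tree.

4

[E [T [F [P [A num]]]] ++ [E [T [F [P [A num]]] / [T [F [P [A num]]] :: [T [F [P [A num]]]]]]]]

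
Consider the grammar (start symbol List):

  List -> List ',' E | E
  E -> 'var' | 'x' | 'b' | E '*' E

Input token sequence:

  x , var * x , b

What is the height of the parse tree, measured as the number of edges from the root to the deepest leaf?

4

[List [List [List [E x]] , [E [E var] * [E x]]] , [E b]]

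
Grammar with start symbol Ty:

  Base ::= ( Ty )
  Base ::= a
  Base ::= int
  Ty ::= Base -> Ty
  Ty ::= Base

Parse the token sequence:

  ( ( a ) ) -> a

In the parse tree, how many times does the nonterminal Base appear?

[Ty [Base ( [Ty [Base ( [Ty [Base a]] )]] )] -> [Ty [Base a]]]

4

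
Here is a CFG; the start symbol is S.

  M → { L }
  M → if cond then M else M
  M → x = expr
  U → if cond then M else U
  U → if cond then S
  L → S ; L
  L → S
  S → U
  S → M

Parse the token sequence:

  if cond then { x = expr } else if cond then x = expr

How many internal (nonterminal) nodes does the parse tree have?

9

[S [U if cond then [M { [L [S [M x = expr]]] }] else [U if cond then [S [M x = expr]]]]]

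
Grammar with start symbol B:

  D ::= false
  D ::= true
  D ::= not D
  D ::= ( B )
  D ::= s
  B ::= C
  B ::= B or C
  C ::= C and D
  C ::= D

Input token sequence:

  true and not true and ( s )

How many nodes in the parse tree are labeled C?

4

[B [C [C [C [D true]] and [D not [D true]]] and [D ( [B [C [D s]]] )]]]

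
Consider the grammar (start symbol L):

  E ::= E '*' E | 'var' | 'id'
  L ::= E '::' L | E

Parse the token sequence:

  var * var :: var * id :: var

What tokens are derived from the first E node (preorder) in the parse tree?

var * var

[L [E [E var] * [E var]] :: [L [E [E var] * [E id]] :: [L [E var]]]]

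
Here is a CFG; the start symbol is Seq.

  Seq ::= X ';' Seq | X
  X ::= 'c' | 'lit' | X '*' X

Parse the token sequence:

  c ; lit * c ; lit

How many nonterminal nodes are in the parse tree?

[Seq [X c] ; [Seq [X [X lit] * [X c]] ; [Seq [X lit]]]]

8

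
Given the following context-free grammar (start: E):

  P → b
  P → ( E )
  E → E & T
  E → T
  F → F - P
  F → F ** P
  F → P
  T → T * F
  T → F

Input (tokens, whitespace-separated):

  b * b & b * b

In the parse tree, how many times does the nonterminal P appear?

[E [E [T [T [F [P b]]] * [F [P b]]]] & [T [T [F [P b]]] * [F [P b]]]]

4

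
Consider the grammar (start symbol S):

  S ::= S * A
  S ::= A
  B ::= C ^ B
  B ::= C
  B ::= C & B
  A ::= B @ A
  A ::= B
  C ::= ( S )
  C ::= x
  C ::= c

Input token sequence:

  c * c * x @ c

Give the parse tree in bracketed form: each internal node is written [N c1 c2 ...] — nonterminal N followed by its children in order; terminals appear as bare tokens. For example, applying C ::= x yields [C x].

[S [S [S [A [B [C c]]]] * [A [B [C c]]]] * [A [B [C x]] @ [A [B [C c]]]]]

S
S * A
S * A * A
A * A * A
B * A * A
C * A * A
c * A * A
c * B * A
c * C * A
c * c * A
c * c * B @ A
c * c * C @ A
c * c * x @ A
c * c * x @ B
c * c * x @ C
c * c * x @ c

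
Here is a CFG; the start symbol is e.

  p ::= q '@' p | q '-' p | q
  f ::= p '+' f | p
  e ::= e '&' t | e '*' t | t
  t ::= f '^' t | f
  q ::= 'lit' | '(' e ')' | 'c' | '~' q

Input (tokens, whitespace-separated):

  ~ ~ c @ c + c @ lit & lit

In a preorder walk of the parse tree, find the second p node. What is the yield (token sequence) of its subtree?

[e [e [t [f [p [q ~ [q ~ [q c]]] @ [p [q c]]] + [f [p [q c] @ [p [q lit]]]]]]] & [t [f [p [q lit]]]]]

c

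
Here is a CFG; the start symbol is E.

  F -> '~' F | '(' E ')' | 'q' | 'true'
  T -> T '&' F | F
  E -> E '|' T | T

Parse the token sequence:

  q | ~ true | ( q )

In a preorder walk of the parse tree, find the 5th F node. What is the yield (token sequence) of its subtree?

q

[E [E [E [T [F q]]] | [T [F ~ [F true]]]] | [T [F ( [E [T [F q]]] )]]]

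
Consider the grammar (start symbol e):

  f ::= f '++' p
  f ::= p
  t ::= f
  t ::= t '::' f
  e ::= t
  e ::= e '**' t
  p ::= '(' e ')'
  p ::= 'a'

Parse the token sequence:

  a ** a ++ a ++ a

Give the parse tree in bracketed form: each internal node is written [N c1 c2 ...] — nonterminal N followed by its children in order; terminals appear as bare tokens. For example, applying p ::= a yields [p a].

e
e ** t
t ** t
f ** t
p ** t
a ** t
a ** f
a ** f ++ p
a ** f ++ p ++ p
a ** p ++ p ++ p
a ** a ++ p ++ p
a ** a ++ a ++ p
a ** a ++ a ++ a

[e [e [t [f [p a]]]] ** [t [f [f [f [p a]] ++ [p a]] ++ [p a]]]]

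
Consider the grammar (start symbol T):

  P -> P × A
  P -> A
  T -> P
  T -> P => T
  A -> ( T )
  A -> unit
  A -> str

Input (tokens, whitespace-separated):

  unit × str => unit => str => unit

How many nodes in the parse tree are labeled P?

[T [P [P [A unit]] × [A str]] => [T [P [A unit]] => [T [P [A str]] => [T [P [A unit]]]]]]

5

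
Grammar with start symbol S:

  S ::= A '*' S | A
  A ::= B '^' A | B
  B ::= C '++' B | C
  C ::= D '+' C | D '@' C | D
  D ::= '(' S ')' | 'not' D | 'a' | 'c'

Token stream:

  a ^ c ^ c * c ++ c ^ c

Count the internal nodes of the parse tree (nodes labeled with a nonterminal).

25

[S [A [B [C [D a]]] ^ [A [B [C [D c]]] ^ [A [B [C [D c]]]]]] * [S [A [B [C [D c]] ++ [B [C [D c]]]] ^ [A [B [C [D c]]]]]]]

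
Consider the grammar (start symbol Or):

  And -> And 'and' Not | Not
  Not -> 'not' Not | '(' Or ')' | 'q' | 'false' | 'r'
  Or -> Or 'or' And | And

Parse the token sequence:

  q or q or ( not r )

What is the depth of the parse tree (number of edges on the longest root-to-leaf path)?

7

[Or [Or [Or [And [Not q]]] or [And [Not q]]] or [And [Not ( [Or [And [Not not [Not r]]]] )]]]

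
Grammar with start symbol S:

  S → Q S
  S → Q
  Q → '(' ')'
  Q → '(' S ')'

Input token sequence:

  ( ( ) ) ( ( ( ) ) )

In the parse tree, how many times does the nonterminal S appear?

5

[S [Q ( [S [Q ( )]] )] [S [Q ( [S [Q ( [S [Q ( )]] )]] )]]]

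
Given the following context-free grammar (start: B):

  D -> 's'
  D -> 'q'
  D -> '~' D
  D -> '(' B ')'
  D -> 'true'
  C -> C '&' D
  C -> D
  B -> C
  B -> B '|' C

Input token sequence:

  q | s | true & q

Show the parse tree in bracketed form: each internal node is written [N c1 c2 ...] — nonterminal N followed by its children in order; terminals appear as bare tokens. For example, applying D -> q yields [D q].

B
B | C
B | C | C
C | C | C
D | C | C
q | C | C
q | D | C
q | s | C
q | s | C & D
q | s | D & D
q | s | true & D
q | s | true & q

[B [B [B [C [D q]]] | [C [D s]]] | [C [C [D true]] & [D q]]]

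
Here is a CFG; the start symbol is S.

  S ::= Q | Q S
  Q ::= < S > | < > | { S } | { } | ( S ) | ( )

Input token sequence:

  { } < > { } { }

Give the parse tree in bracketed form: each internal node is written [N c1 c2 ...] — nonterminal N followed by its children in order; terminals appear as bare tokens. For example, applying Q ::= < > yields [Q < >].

[S [Q { }] [S [Q < >] [S [Q { }] [S [Q { }]]]]]

S
Q S
{ } S
{ } Q S
{ } < > S
{ } < > Q S
{ } < > { } S
{ } < > { } Q
{ } < > { } { }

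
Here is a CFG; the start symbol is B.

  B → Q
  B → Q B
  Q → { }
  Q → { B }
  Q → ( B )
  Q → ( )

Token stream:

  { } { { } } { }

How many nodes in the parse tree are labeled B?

[B [Q { }] [B [Q { [B [Q { }]] }] [B [Q { }]]]]

4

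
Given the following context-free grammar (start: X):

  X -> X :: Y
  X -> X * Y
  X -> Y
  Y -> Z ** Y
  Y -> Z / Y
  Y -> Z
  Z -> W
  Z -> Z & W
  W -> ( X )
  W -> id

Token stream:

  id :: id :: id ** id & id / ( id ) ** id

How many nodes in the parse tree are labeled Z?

[X [X [X [Y [Z [W id]]]] :: [Y [Z [W id]]]] :: [Y [Z [W id]] ** [Y [Z [Z [W id]] & [W id]] / [Y [Z [W ( [X [Y [Z [W id]]]] )]] ** [Y [Z [W id]]]]]]]

8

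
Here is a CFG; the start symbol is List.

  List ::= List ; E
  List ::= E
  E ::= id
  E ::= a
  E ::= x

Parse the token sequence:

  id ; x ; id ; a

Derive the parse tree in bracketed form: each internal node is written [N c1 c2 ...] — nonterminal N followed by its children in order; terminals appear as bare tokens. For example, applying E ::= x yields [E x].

[List [List [List [List [E id]] ; [E x]] ; [E id]] ; [E a]]

List
List ; E
List ; E ; E
List ; E ; E ; E
E ; E ; E ; E
id ; E ; E ; E
id ; x ; E ; E
id ; x ; id ; E
id ; x ; id ; a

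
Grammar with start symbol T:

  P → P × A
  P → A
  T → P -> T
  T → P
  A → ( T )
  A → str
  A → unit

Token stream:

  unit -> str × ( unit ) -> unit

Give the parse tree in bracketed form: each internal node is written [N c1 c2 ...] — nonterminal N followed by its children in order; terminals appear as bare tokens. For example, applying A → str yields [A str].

T
P -> T
A -> T
unit -> T
unit -> P -> T
unit -> P × A -> T
unit -> A × A -> T
unit -> str × A -> T
unit -> str × ( T ) -> T
unit -> str × ( P ) -> T
unit -> str × ( A ) -> T
unit -> str × ( unit ) -> T
unit -> str × ( unit ) -> P
unit -> str × ( unit ) -> A
unit -> str × ( unit ) -> unit

[T [P [A unit]] -> [T [P [P [A str]] × [A ( [T [P [A unit]]] )]] -> [T [P [A unit]]]]]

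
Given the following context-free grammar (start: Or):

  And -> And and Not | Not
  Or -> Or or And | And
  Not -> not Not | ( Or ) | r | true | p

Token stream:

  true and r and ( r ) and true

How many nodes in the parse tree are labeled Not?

5

[Or [And [And [And [And [Not true]] and [Not r]] and [Not ( [Or [And [Not r]]] )]] and [Not true]]]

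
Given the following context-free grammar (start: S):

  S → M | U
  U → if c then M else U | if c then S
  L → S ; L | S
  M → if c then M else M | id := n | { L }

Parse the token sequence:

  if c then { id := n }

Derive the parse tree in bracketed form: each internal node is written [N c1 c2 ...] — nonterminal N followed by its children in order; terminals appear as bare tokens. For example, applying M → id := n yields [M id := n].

[S [U if c then [S [M { [L [S [M id := n]]] }]]]]

S
U
if c then S
if c then M
if c then { L }
if c then { S }
if c then { M }
if c then { id := n }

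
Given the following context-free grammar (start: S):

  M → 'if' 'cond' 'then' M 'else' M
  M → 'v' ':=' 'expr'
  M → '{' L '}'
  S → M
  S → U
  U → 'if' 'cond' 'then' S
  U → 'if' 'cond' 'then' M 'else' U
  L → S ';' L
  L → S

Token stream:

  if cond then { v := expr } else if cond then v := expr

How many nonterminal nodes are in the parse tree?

9

[S [U if cond then [M { [L [S [M v := expr]]] }] else [U if cond then [S [M v := expr]]]]]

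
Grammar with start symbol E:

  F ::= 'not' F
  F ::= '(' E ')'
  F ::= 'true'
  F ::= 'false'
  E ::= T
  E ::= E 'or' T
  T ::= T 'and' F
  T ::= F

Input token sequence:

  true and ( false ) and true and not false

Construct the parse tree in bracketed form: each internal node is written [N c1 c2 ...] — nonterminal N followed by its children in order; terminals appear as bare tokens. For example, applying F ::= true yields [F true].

E
T
T and F
T and F and F
T and F and F and F
F and F and F and F
true and F and F and F
true and ( E ) and F and F
true and ( T ) and F and F
true and ( F ) and F and F
true and ( false ) and F and F
true and ( false ) and true and F
true and ( false ) and true and not F
true and ( false ) and true and not false

[E [T [T [T [T [F true]] and [F ( [E [T [F false]]] )]] and [F true]] and [F not [F false]]]]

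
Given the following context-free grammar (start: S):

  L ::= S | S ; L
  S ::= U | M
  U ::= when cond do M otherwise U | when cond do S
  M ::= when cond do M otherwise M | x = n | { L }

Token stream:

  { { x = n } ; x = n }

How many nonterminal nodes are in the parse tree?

[S [M { [L [S [M { [L [S [M x = n]]] }]] ; [L [S [M x = n]]]] }]]

11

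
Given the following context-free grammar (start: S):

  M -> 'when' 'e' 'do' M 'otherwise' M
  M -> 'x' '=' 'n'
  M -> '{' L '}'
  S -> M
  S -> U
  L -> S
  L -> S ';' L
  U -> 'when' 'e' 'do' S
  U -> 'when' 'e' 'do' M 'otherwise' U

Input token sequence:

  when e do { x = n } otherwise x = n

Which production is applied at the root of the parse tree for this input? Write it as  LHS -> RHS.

[S [M when e do [M { [L [S [M x = n]]] }] otherwise [M x = n]]]

S -> M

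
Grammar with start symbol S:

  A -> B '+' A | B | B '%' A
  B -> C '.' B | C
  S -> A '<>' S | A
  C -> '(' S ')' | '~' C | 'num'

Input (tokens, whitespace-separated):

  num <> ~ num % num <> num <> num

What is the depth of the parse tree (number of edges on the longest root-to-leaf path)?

[S [A [B [C num]]] <> [S [A [B [C ~ [C num]]] % [A [B [C num]]]] <> [S [A [B [C num]]] <> [S [A [B [C num]]]]]]]

7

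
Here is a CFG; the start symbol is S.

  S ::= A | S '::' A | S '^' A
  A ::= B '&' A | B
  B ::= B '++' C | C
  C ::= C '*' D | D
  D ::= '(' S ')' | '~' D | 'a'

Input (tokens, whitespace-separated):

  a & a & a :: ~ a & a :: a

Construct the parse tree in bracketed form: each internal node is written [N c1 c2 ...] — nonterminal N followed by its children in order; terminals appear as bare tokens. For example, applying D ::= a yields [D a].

[S [S [S [A [B [C [D a]]] & [A [B [C [D a]]] & [A [B [C [D a]]]]]]] :: [A [B [C [D ~ [D a]]]] & [A [B [C [D a]]]]]] :: [A [B [C [D a]]]]]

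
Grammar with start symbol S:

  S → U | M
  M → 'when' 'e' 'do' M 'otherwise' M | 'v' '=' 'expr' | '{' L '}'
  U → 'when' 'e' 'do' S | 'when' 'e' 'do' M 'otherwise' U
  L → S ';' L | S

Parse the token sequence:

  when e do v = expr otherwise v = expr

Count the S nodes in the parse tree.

1

[S [M when e do [M v = expr] otherwise [M v = expr]]]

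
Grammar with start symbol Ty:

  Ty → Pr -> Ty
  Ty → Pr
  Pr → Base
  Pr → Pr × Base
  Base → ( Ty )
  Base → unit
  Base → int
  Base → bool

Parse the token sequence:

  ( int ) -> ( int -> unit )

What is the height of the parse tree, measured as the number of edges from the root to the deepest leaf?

8

[Ty [Pr [Base ( [Ty [Pr [Base int]]] )]] -> [Ty [Pr [Base ( [Ty [Pr [Base int]] -> [Ty [Pr [Base unit]]]] )]]]]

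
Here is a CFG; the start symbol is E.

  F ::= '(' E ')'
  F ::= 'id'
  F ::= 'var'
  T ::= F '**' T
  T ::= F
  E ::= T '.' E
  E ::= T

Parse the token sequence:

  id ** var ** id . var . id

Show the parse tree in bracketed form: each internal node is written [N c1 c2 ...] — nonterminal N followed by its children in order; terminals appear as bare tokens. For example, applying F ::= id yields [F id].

E
T . E
F ** T . E
id ** T . E
id ** F ** T . E
id ** var ** T . E
id ** var ** F . E
id ** var ** id . E
id ** var ** id . T . E
id ** var ** id . F . E
id ** var ** id . var . E
id ** var ** id . var . T
id ** var ** id . var . F
id ** var ** id . var . id

[E [T [F id] ** [T [F var] ** [T [F id]]]] . [E [T [F var]] . [E [T [F id]]]]]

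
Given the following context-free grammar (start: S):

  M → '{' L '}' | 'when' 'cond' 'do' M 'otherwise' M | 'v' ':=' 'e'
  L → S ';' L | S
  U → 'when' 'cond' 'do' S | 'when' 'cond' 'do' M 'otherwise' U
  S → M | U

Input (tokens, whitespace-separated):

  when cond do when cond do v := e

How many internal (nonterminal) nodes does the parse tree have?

[S [U when cond do [S [U when cond do [S [M v := e]]]]]]

6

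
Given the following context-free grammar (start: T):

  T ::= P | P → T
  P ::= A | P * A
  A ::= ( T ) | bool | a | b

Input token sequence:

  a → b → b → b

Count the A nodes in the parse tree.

4

[T [P [A a]] → [T [P [A b]] → [T [P [A b]] → [T [P [A b]]]]]]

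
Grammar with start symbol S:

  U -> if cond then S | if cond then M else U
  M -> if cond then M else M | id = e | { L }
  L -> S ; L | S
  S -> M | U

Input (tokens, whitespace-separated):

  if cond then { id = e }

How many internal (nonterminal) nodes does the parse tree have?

7

[S [U if cond then [S [M { [L [S [M id = e]]] }]]]]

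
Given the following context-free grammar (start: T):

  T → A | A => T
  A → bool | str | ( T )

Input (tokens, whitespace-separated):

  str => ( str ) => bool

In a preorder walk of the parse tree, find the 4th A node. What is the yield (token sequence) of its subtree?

bool

[T [A str] => [T [A ( [T [A str]] )] => [T [A bool]]]]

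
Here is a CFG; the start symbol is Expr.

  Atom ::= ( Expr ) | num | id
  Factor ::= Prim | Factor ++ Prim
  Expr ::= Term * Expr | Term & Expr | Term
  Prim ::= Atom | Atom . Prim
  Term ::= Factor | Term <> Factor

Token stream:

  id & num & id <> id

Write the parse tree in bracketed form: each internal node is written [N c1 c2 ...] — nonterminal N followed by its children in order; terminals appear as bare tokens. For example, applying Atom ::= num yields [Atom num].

Expr
Term & Expr
Factor & Expr
Prim & Expr
Atom & Expr
id & Expr
id & Term & Expr
id & Factor & Expr
id & Prim & Expr
id & Atom & Expr
id & num & Expr
id & num & Term
id & num & Term <> Factor
id & num & Factor <> Factor
id & num & Prim <> Factor
id & num & Atom <> Factor
id & num & id <> Factor
id & num & id <> Prim
id & num & id <> Atom
id & num & id <> id

[Expr [Term [Factor [Prim [Atom id]]]] & [Expr [Term [Factor [Prim [Atom num]]]] & [Expr [Term [Term [Factor [Prim [Atom id]]]] <> [Factor [Prim [Atom id]]]]]]]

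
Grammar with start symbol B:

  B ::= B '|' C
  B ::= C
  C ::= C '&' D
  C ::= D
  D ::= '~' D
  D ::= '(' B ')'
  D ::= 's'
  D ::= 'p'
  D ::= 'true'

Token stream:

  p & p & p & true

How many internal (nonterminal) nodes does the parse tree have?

9

[B [C [C [C [C [D p]] & [D p]] & [D p]] & [D true]]]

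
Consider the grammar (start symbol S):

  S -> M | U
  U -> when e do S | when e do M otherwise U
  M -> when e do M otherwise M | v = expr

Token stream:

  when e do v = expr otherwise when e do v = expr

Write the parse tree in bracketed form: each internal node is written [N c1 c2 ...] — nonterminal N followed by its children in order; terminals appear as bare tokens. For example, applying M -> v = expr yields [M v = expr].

S
U
when e do M otherwise U
when e do v = expr otherwise U
when e do v = expr otherwise when e do S
when e do v = expr otherwise when e do M
when e do v = expr otherwise when e do v = expr

[S [U when e do [M v = expr] otherwise [U when e do [S [M v = expr]]]]]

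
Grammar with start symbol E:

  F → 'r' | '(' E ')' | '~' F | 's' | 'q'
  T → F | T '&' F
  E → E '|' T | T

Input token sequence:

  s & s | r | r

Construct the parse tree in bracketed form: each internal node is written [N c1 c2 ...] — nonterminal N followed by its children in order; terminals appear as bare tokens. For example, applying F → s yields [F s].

[E [E [E [T [T [F s]] & [F s]]] | [T [F r]]] | [T [F r]]]

E
E | T
E | T | T
T | T | T
T & F | T | T
F & F | T | T
s & F | T | T
s & s | T | T
s & s | F | T
s & s | r | T
s & s | r | F
s & s | r | r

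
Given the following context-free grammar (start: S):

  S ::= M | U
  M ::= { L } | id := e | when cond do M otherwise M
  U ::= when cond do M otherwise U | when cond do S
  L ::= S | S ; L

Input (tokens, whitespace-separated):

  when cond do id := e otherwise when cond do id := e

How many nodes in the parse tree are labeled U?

[S [U when cond do [M id := e] otherwise [U when cond do [S [M id := e]]]]]

2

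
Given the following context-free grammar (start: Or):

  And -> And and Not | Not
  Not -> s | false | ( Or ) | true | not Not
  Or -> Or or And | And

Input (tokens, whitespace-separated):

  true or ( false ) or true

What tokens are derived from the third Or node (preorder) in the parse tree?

true

[Or [Or [Or [And [Not true]]] or [And [Not ( [Or [And [Not false]]] )]]] or [And [Not true]]]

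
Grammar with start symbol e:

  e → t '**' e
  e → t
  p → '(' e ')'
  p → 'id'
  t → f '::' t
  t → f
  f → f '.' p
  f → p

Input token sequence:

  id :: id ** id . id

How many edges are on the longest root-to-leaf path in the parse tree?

[e [t [f [p id]] :: [t [f [p id]]]] ** [e [t [f [f [p id]] . [p id]]]]]

6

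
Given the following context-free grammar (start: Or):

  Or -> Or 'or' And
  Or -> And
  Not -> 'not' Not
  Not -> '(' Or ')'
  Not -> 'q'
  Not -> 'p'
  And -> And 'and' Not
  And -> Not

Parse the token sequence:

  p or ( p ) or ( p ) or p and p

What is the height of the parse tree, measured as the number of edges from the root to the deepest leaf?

8

[Or [Or [Or [Or [And [Not p]]] or [And [Not ( [Or [And [Not p]]] )]]] or [And [Not ( [Or [And [Not p]]] )]]] or [And [And [Not p]] and [Not p]]]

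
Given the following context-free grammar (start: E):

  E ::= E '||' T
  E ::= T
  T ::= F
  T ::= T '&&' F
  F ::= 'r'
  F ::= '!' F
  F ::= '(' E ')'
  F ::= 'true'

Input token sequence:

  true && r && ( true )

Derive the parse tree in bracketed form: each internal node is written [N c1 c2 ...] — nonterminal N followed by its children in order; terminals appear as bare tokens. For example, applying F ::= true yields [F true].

[E [T [T [T [F true]] && [F r]] && [F ( [E [T [F true]]] )]]]

E
T
T && F
T && F && F
F && F && F
true && F && F
true && r && F
true && r && ( E )
true && r && ( T )
true && r && ( F )
true && r && ( true )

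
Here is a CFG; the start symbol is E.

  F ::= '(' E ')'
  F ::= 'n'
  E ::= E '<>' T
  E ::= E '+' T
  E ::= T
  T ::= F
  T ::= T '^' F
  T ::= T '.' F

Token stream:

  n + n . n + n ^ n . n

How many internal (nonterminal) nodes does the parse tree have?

15

[E [E [E [T [F n]]] + [T [T [F n]] . [F n]]] + [T [T [T [F n]] ^ [F n]] . [F n]]]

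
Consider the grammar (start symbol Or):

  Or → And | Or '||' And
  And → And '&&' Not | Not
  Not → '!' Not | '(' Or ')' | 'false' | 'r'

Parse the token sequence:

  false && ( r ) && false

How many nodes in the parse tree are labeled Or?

2

[Or [And [And [And [Not false]] && [Not ( [Or [And [Not r]]] )]] && [Not false]]]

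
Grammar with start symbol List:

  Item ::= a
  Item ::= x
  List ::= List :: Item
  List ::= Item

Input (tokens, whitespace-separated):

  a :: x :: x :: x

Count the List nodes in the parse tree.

[List [List [List [List [Item a]] :: [Item x]] :: [Item x]] :: [Item x]]

4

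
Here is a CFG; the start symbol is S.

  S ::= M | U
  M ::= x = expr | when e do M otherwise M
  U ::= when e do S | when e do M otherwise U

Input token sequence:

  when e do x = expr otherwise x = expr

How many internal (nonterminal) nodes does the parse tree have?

4

[S [M when e do [M x = expr] otherwise [M x = expr]]]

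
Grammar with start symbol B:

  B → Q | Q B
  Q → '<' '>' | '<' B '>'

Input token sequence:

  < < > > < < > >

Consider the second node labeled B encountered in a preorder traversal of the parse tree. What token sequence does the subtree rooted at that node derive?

< >

[B [Q < [B [Q < >]] >] [B [Q < [B [Q < >]] >]]]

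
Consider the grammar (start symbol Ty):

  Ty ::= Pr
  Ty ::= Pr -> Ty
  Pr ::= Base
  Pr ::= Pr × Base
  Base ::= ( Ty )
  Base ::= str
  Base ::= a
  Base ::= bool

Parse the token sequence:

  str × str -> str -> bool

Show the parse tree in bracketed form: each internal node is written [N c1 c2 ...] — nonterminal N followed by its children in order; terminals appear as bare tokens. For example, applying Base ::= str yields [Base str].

[Ty [Pr [Pr [Base str]] × [Base str]] -> [Ty [Pr [Base str]] -> [Ty [Pr [Base bool]]]]]

Ty
Pr -> Ty
Pr × Base -> Ty
Base × Base -> Ty
str × Base -> Ty
str × str -> Ty
str × str -> Pr -> Ty
str × str -> Base -> Ty
str × str -> str -> Ty
str × str -> str -> Pr
str × str -> str -> Base
str × str -> str -> bool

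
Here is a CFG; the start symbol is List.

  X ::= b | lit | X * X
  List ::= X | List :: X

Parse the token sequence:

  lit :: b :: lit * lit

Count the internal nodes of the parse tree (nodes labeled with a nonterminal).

8

[List [List [List [X lit]] :: [X b]] :: [X [X lit] * [X lit]]]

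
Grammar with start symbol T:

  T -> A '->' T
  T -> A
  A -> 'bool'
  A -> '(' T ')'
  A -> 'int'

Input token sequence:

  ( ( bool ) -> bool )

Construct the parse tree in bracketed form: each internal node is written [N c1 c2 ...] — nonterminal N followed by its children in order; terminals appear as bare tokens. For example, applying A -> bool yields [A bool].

[T [A ( [T [A ( [T [A bool]] )] -> [T [A bool]]] )]]

T
A
( T )
( A -> T )
( ( T ) -> T )
( ( A ) -> T )
( ( bool ) -> T )
( ( bool ) -> A )
( ( bool ) -> bool )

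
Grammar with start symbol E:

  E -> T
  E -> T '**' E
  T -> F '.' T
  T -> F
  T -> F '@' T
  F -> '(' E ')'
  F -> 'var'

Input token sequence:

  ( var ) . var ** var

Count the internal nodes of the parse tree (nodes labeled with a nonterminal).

11

[E [T [F ( [E [T [F var]]] )] . [T [F var]]] ** [E [T [F var]]]]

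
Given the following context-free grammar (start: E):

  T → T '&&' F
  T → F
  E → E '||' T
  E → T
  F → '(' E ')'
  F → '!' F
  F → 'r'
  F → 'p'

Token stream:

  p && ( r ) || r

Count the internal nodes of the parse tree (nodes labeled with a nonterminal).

[E [E [T [T [F p]] && [F ( [E [T [F r]]] )]]] || [T [F r]]]

11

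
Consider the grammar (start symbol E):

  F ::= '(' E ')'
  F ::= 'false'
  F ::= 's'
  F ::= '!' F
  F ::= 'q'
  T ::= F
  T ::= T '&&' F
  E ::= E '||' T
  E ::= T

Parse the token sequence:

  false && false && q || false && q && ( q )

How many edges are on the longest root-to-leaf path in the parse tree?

6

[E [E [T [T [T [F false]] && [F false]] && [F q]]] || [T [T [T [F false]] && [F q]] && [F ( [E [T [F q]]] )]]]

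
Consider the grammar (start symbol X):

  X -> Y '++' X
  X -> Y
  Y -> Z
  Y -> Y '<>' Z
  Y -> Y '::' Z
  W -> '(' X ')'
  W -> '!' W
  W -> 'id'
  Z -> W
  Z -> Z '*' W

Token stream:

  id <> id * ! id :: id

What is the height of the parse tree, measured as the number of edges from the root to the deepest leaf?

6

[X [Y [Y [Y [Z [W id]]] <> [Z [Z [W id]] * [W ! [W id]]]] :: [Z [W id]]]]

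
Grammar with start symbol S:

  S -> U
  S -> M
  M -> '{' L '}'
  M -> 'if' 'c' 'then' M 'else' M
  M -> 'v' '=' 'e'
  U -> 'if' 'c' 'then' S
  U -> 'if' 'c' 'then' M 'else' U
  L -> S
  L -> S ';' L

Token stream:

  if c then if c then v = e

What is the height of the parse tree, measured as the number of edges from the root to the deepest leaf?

[S [U if c then [S [U if c then [S [M v = e]]]]]]

6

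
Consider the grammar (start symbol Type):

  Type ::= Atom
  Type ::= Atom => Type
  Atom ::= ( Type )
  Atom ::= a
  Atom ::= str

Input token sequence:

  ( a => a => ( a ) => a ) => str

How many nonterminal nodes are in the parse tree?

14

[Type [Atom ( [Type [Atom a] => [Type [Atom a] => [Type [Atom ( [Type [Atom a]] )] => [Type [Atom a]]]]] )] => [Type [Atom str]]]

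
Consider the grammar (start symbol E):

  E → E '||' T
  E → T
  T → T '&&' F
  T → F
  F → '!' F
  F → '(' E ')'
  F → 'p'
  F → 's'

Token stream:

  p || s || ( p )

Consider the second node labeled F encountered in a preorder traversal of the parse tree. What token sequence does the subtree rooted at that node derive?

[E [E [E [T [F p]]] || [T [F s]]] || [T [F ( [E [T [F p]]] )]]]

s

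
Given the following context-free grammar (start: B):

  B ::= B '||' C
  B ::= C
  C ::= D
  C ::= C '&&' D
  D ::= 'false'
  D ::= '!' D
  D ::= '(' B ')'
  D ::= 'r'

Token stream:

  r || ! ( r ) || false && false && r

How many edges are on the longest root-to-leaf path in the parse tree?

[B [B [B [C [D r]]] || [C [D ! [D ( [B [C [D r]]] )]]]] || [C [C [C [D false]] && [D false]] && [D r]]]

8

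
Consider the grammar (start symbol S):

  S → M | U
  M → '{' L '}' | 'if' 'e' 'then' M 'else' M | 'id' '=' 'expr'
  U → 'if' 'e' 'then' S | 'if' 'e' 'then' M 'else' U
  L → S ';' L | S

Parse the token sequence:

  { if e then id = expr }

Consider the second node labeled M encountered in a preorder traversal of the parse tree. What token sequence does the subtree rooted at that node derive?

[S [M { [L [S [U if e then [S [M id = expr]]]]] }]]

id = expr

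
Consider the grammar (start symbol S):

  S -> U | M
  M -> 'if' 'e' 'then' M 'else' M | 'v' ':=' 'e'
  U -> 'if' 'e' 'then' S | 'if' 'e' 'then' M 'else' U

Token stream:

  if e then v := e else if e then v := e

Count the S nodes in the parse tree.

2

[S [U if e then [M v := e] else [U if e then [S [M v := e]]]]]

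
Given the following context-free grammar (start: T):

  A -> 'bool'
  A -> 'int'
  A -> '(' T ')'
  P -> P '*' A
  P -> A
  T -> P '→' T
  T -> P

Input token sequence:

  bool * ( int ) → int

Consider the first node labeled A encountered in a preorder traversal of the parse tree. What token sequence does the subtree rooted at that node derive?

[T [P [P [A bool]] * [A ( [T [P [A int]]] )]] → [T [P [A int]]]]

bool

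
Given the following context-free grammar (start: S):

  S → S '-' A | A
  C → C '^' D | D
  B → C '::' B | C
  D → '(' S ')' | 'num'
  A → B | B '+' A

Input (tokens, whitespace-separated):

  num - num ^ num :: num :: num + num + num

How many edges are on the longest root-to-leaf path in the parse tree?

7

[S [S [A [B [C [D num]]]]] - [A [B [C [C [D num]] ^ [D num]] :: [B [C [D num]] :: [B [C [D num]]]]] + [A [B [C [D num]]] + [A [B [C [D num]]]]]]]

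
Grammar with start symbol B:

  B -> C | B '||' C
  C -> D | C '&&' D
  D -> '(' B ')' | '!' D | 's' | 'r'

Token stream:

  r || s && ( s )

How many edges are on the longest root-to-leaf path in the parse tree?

6

[B [B [C [D r]]] || [C [C [D s]] && [D ( [B [C [D s]]] )]]]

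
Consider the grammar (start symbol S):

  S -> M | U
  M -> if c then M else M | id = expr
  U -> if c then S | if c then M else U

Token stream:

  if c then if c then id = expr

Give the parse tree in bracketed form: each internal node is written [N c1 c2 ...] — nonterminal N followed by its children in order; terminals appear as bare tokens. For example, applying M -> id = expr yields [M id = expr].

S
U
if c then S
if c then U
if c then if c then S
if c then if c then M
if c then if c then id = expr

[S [U if c then [S [U if c then [S [M id = expr]]]]]]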